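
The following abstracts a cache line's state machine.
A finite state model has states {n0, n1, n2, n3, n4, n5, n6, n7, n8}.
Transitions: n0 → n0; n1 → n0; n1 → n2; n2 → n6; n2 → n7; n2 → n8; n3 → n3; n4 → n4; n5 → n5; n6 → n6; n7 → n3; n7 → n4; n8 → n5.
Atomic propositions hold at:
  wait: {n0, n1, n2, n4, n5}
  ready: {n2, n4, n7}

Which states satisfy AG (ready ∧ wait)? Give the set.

{n4}

Sat(ready ∧ wait) = {n2, n4}
AG (ready ∧ wait): greatest fixpoint, start Z0 = {n2, n4}, keep only states in Sat with every successor in Z. Z1 = {n4}; fixed.
Sat(AG (ready ∧ wait)) = {n4}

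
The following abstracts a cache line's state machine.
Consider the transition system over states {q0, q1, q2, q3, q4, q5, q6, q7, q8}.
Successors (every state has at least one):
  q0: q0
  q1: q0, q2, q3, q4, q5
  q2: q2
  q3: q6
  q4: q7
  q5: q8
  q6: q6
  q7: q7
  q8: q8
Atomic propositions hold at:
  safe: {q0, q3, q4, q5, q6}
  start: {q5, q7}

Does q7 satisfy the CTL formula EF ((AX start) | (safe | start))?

Yes

Sat(AX start) = {s : every successor in {q5, q7}} = {q4, q7}
Sat(safe | start) = {q0, q3, q4, q5, q6, q7}
Sat((AX start) | (safe | start)) = {q0, q3, q4, q5, q6, q7}
EF ((AX start) | (safe | start)): least fixpoint, start Z0 = {q0, q3, q4, q5, q6, q7}, add states with some successor in Z. Z1 = {q0, q1, q3, q4, q5, q6, q7}; fixed.
Sat(EF ((AX start) | (safe | start))) = {q0, q1, q3, q4, q5, q6, q7}
q7 ∈ Sat(EF ((AX start) | (safe | start))) = {q0, q1, q3, q4, q5, q6, q7}, so the formula holds at q7.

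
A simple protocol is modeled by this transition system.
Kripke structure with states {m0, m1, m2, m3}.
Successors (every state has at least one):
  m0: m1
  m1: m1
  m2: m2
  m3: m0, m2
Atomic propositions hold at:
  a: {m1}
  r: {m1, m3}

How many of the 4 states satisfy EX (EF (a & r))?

Sat(a & r) = {m1}
EF (a & r): least fixpoint, start Z0 = {m1}, add states with some successor in Z. Z1 = {m0, m1}; Z2 = {m0, m1, m3}; fixed.
Sat(EF (a & r)) = {m0, m1, m3}
Sat(EX (EF (a & r))) = {s : some successor in {m0, m1, m3}} = {m0, m1, m3}
|Sat(EX (EF (a & r)))| = |{m0, m1, m3}| = 3.

3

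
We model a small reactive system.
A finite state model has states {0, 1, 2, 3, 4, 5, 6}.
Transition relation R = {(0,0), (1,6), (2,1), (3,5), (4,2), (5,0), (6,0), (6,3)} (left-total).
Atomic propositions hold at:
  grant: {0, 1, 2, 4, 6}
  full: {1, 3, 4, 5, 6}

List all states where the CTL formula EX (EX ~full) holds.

{0, 1, 3, 5, 6}

Sat(~full) = {0, 2}
Sat(EX ~full) = {s : some successor in {0, 2}} = {0, 4, 5, 6}
Sat(EX (EX ~full)) = {s : some successor in {0, 4, 5, 6}} = {0, 1, 3, 5, 6}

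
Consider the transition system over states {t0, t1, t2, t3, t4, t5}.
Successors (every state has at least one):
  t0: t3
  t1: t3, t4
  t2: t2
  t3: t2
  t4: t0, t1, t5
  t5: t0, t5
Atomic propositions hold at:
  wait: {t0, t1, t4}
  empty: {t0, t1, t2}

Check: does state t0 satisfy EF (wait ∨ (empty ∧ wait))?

Sat(empty ∧ wait) = {t0, t1}
Sat(wait ∨ (empty ∧ wait)) = {t0, t1, t4}
EF (wait ∨ (empty ∧ wait)): least fixpoint, start Z0 = {t0, t1, t4}, add states with some successor in Z. Z1 = {t0, t1, t4, t5}; fixed.
Sat(EF (wait ∨ (empty ∧ wait))) = {t0, t1, t4, t5}
t0 ∈ Sat(EF (wait ∨ (empty ∧ wait))) = {t0, t1, t4, t5}, so the formula holds at t0.

Yes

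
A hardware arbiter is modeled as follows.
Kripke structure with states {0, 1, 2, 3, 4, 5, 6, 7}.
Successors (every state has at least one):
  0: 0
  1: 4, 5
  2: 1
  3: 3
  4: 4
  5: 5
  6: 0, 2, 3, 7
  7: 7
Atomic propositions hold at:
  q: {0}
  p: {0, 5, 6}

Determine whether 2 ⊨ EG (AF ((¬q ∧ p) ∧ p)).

No

Sat(¬q) = {1, 2, 3, 4, 5, 6, 7}
Sat(¬q ∧ p) = {5, 6}
Sat((¬q ∧ p) ∧ p) = {5, 6}
AF ((¬q ∧ p) ∧ p): least fixpoint, start Z0 = {5, 6}, add states with every successor in Z. Already a fixed point.
Sat(AF ((¬q ∧ p) ∧ p)) = {5, 6}
EG (AF ((¬q ∧ p) ∧ p)): greatest fixpoint, start Z0 = {5, 6}, keep only states in Sat with some successor in Z. Z1 = {5}; fixed.
Sat(EG (AF ((¬q ∧ p) ∧ p))) = {5}
2 ∉ Sat(EG (AF ((¬q ∧ p) ∧ p))) = {5}, so the formula does not hold at 2.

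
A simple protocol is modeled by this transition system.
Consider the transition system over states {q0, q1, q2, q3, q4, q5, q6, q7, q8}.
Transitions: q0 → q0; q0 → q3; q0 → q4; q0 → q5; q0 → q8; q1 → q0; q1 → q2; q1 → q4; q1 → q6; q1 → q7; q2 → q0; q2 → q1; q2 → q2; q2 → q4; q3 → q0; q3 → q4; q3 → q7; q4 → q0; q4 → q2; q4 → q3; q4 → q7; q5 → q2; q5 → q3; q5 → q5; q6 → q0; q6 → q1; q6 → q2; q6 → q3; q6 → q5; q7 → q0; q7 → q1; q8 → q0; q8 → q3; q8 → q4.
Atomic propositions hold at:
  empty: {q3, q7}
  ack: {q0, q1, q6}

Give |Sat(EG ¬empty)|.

7

Sat(¬empty) = {q0, q1, q2, q4, q5, q6, q8}
EG ¬empty: greatest fixpoint, start Z0 = {q0, q1, q2, q4, q5, q6, q8}, keep only states in Sat with some successor in Z. Already a fixed point.
Sat(EG ¬empty) = {q0, q1, q2, q4, q5, q6, q8}
|Sat(EG ¬empty)| = |{q0, q1, q2, q4, q5, q6, q8}| = 7.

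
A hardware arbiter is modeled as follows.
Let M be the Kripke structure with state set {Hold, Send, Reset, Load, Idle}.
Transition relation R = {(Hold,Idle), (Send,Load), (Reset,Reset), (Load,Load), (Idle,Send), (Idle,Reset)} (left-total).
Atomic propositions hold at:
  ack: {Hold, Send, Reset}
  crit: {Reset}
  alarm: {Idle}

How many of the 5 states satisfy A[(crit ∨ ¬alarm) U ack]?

3

Sat(¬alarm) = {Hold, Send, Reset, Load}
Sat(crit ∨ ¬alarm) = {Hold, Send, Reset, Load}
A[(crit ∨ ¬alarm) U ack]: least fixpoint, start Z0 = Sat(ack) = {Hold, Send, Reset}, add states in Sat(crit ∨ ¬alarm) with every successor in Z. Already a fixed point.
Sat(A[(crit ∨ ¬alarm) U ack]) = {Hold, Send, Reset}
|Sat(A[(crit ∨ ¬alarm) U ack])| = |{Hold, Send, Reset}| = 3.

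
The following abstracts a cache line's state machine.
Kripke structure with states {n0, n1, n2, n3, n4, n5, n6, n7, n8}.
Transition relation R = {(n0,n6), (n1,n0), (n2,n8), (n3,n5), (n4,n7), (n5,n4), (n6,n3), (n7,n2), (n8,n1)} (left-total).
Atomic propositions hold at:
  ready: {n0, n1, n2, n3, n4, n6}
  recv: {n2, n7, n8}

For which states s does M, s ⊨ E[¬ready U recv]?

Sat(¬ready) = {n5, n7, n8}
E[¬ready U recv]: least fixpoint, start Z0 = Sat(recv) = {n2, n7, n8}, add states in Sat(¬ready) with some successor in Z. Already a fixed point.
Sat(E[¬ready U recv]) = {n2, n7, n8}

{n2, n7, n8}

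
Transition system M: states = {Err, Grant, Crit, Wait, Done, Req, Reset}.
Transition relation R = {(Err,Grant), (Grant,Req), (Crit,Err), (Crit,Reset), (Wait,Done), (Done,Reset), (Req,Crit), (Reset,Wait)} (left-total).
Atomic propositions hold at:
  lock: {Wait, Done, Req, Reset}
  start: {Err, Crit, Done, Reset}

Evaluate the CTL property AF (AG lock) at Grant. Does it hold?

No

AG lock: greatest fixpoint, start Z0 = {Wait, Done, Req, Reset}, keep only states in Sat with every successor in Z. Z1 = {Wait, Done, Reset}; fixed.
Sat(AG lock) = {Wait, Done, Reset}
AF (AG lock): least fixpoint, start Z0 = {Wait, Done, Reset}, add states with every successor in Z. Already a fixed point.
Sat(AF (AG lock)) = {Wait, Done, Reset}
Grant ∉ Sat(AF (AG lock)) = {Wait, Done, Reset}, so the formula does not hold at Grant.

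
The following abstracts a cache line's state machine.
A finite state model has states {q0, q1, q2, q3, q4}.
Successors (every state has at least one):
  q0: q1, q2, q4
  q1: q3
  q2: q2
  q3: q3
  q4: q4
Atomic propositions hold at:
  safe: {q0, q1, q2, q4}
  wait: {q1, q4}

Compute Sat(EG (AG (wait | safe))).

Sat(wait | safe) = {q0, q1, q2, q4}
AG (wait | safe): greatest fixpoint, start Z0 = {q0, q1, q2, q4}, keep only states in Sat with every successor in Z. Z1 = {q0, q2, q4}; Z2 = {q2, q4}; fixed.
Sat(AG (wait | safe)) = {q2, q4}
EG (AG (wait | safe)): greatest fixpoint, start Z0 = {q2, q4}, keep only states in Sat with some successor in Z. Already a fixed point.
Sat(EG (AG (wait | safe))) = {q2, q4}

{q2, q4}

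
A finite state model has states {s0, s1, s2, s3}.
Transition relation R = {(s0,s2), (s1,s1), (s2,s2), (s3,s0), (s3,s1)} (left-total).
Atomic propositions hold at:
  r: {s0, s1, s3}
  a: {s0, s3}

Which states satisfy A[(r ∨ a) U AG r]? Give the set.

Sat(r ∨ a) = {s0, s1, s3}
AG r: greatest fixpoint, start Z0 = {s0, s1, s3}, keep only states in Sat with every successor in Z. Z1 = {s1, s3}; Z2 = {s1}; fixed.
Sat(AG r) = {s1}
A[(r ∨ a) U AG r]: least fixpoint, start Z0 = Sat(AG r) = {s1}, add states in Sat(r ∨ a) with every successor in Z. Already a fixed point.
Sat(A[(r ∨ a) U AG r]) = {s1}

{s1}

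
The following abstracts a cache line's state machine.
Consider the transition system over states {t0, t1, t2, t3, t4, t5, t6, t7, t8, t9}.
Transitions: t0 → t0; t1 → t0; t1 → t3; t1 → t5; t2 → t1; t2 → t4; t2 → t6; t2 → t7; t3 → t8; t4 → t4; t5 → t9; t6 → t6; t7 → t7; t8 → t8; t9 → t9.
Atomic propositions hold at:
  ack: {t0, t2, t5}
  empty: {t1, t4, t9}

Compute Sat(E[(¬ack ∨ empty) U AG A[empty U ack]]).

{t0, t1}

Sat(¬ack) = {t1, t3, t4, t6, t7, t8, t9}
Sat(¬ack ∨ empty) = {t1, t3, t4, t6, t7, t8, t9}
A[empty U ack]: least fixpoint, start Z0 = Sat(ack) = {t0, t2, t5}, add states in Sat(empty) with every successor in Z. Already a fixed point.
Sat(A[empty U ack]) = {t0, t2, t5}
AG A[empty U ack]: greatest fixpoint, start Z0 = {t0, t2, t5}, keep only states in Sat with every successor in Z. Z1 = {t0}; fixed.
Sat(AG A[empty U ack]) = {t0}
E[(¬ack ∨ empty) U AG A[empty U ack]]: least fixpoint, start Z0 = Sat(AG A[empty U ack]) = {t0}, add states in Sat(¬ack ∨ empty) with some successor in Z. Z1 = {t0, t1}; fixed.
Sat(E[(¬ack ∨ empty) U AG A[empty U ack]]) = {t0, t1}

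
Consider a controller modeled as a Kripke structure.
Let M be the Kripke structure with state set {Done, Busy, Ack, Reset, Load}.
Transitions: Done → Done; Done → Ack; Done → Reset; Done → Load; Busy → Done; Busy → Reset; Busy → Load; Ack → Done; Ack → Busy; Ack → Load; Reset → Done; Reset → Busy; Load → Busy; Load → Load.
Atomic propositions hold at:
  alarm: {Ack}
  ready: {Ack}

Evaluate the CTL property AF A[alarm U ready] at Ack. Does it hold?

A[alarm U ready]: least fixpoint, start Z0 = Sat(ready) = {Ack}, add states in Sat(alarm) with every successor in Z. Already a fixed point.
Sat(A[alarm U ready]) = {Ack}
AF A[alarm U ready]: least fixpoint, start Z0 = {Ack}, add states with every successor in Z. Already a fixed point.
Sat(AF A[alarm U ready]) = {Ack}
Ack ∈ Sat(AF A[alarm U ready]) = {Ack}, so the formula holds at Ack.

Yes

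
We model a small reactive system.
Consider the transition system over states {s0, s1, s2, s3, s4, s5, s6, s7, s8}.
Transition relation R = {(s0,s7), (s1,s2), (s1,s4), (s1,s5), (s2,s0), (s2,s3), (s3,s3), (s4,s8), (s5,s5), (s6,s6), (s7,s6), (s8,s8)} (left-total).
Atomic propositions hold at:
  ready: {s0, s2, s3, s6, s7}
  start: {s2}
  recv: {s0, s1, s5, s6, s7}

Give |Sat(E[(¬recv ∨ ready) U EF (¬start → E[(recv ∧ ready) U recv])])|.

Sat(¬recv) = {s2, s3, s4, s8}
Sat(¬recv ∨ ready) = {s0, s2, s3, s4, s6, s7, s8}
Sat(¬start) = {s0, s1, s3, s4, s5, s6, s7, s8}
Sat(recv ∧ ready) = {s0, s6, s7}
E[(recv ∧ ready) U recv]: least fixpoint, start Z0 = Sat(recv) = {s0, s1, s5, s6, s7}, add states in Sat(recv ∧ ready) with some successor in Z. Already a fixed point.
Sat(E[(recv ∧ ready) U recv]) = {s0, s1, s5, s6, s7}
Sat(¬start → E[(recv ∧ ready) U recv]) = {s0, s1, s2, s5, s6, s7}
EF (¬start → E[(recv ∧ ready) U recv]): least fixpoint, start Z0 = {s0, s1, s2, s5, s6, s7}, add states with some successor in Z. Already a fixed point.
Sat(EF (¬start → E[(recv ∧ ready) U recv])) = {s0, s1, s2, s5, s6, s7}
E[(¬recv ∨ ready) U EF (¬start → E[(recv ∧ ready) U recv])]: least fixpoint, start Z0 = Sat(EF (¬start → E[(recv ∧ ready) U recv])) = {s0, s1, s2, s5, s6, s7}, add states in Sat(¬recv ∨ ready) with some successor in Z. Already a fixed point.
Sat(E[(¬recv ∨ ready) U EF (¬start → E[(recv ∧ ready) U recv])]) = {s0, s1, s2, s5, s6, s7}
|Sat(E[(¬recv ∨ ready) U EF (¬start → E[(recv ∧ ready) U recv])])| = |{s0, s1, s2, s5, s6, s7}| = 6.

6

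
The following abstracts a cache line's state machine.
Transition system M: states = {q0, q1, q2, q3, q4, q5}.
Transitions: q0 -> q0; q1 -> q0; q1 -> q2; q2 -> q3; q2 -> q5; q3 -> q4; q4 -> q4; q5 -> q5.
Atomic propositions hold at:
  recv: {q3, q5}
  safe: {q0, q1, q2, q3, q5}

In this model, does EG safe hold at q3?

No

EG safe: greatest fixpoint, start Z0 = {q0, q1, q2, q3, q5}, keep only states in Sat with some successor in Z. Z1 = {q0, q1, q2, q5}; fixed.
Sat(EG safe) = {q0, q1, q2, q5}
q3 ∉ Sat(EG safe) = {q0, q1, q2, q5}, so the formula does not hold at q3.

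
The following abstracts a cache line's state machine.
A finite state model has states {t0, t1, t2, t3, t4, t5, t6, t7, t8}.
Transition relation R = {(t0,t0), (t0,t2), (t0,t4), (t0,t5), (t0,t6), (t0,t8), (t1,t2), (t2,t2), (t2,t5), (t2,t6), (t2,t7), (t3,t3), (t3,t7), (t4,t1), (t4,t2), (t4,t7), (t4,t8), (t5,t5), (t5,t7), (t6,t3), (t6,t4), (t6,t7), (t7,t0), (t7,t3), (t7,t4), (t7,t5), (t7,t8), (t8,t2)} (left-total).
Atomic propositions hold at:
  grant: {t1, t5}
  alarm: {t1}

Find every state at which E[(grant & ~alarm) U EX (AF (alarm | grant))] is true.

{t0, t2, t4, t5, t7}

Sat(~alarm) = {t0, t2, t3, t4, t5, t6, t7, t8}
Sat(grant & ~alarm) = {t5}
Sat(alarm | grant) = {t1, t5}
AF (alarm | grant): least fixpoint, start Z0 = {t1, t5}, add states with every successor in Z. Already a fixed point.
Sat(AF (alarm | grant)) = {t1, t5}
Sat(EX (AF (alarm | grant))) = {s : some successor in {t1, t5}} = {t0, t2, t4, t5, t7}
E[(grant & ~alarm) U EX (AF (alarm | grant))]: least fixpoint, start Z0 = Sat(EX (AF (alarm | grant))) = {t0, t2, t4, t5, t7}, add states in Sat(grant & ~alarm) with some successor in Z. Already a fixed point.
Sat(E[(grant & ~alarm) U EX (AF (alarm | grant))]) = {t0, t2, t4, t5, t7}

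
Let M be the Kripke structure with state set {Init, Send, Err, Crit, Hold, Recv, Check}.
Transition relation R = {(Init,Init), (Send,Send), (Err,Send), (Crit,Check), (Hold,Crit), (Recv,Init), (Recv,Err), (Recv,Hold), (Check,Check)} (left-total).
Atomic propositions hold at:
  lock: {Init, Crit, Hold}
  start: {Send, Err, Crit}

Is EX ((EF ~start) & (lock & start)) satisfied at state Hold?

Yes

Sat(~start) = {Init, Hold, Recv, Check}
EF ~start: least fixpoint, start Z0 = {Init, Hold, Recv, Check}, add states with some successor in Z. Z1 = {Init, Crit, Hold, Recv, Check}; fixed.
Sat(EF ~start) = {Init, Crit, Hold, Recv, Check}
Sat(lock & start) = {Crit}
Sat((EF ~start) & (lock & start)) = {Crit}
Sat(EX ((EF ~start) & (lock & start))) = {s : some successor in {Crit}} = {Hold}
Hold ∈ Sat(EX ((EF ~start) & (lock & start))) = {Hold}, so the formula holds at Hold.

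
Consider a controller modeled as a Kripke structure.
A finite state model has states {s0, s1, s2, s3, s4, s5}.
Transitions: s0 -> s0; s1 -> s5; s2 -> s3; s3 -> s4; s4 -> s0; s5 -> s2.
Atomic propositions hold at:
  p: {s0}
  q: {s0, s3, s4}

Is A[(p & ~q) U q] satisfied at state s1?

Sat(~q) = {s1, s2, s5}
Sat(p & ~q) = ∅
A[(p & ~q) U q]: least fixpoint, start Z0 = Sat(q) = {s0, s3, s4}, add states in Sat(p & ~q) with every successor in Z. Already a fixed point.
Sat(A[(p & ~q) U q]) = {s0, s3, s4}
s1 ∉ Sat(A[(p & ~q) U q]) = {s0, s3, s4}, so the formula does not hold at s1.

No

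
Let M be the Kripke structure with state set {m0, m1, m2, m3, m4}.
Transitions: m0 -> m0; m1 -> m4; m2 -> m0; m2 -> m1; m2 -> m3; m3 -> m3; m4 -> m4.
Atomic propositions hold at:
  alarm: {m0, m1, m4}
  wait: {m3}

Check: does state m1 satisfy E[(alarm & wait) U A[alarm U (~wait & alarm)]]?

Sat(alarm & wait) = ∅
Sat(~wait) = {m0, m1, m2, m4}
Sat(~wait & alarm) = {m0, m1, m4}
A[alarm U (~wait & alarm)]: least fixpoint, start Z0 = Sat((~wait & alarm)) = {m0, m1, m4}, add states in Sat(alarm) with every successor in Z. Already a fixed point.
Sat(A[alarm U (~wait & alarm)]) = {m0, m1, m4}
E[(alarm & wait) U A[alarm U (~wait & alarm)]]: least fixpoint, start Z0 = Sat(A[alarm U (~wait & alarm)]) = {m0, m1, m4}, add states in Sat(alarm & wait) with some successor in Z. Already a fixed point.
Sat(E[(alarm & wait) U A[alarm U (~wait & alarm)]]) = {m0, m1, m4}
m1 ∈ Sat(E[(alarm & wait) U A[alarm U (~wait & alarm)]]) = {m0, m1, m4}, so the formula holds at m1.

Yes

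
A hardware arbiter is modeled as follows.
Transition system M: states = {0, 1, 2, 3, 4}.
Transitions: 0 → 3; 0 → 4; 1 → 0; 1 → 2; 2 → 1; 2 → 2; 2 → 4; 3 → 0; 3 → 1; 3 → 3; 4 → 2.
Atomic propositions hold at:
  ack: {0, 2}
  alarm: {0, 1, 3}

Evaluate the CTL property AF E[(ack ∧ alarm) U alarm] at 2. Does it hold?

Sat(ack ∧ alarm) = {0}
E[(ack ∧ alarm) U alarm]: least fixpoint, start Z0 = Sat(alarm) = {0, 1, 3}, add states in Sat(ack ∧ alarm) with some successor in Z. Already a fixed point.
Sat(E[(ack ∧ alarm) U alarm]) = {0, 1, 3}
AF E[(ack ∧ alarm) U alarm]: least fixpoint, start Z0 = {0, 1, 3}, add states with every successor in Z. Already a fixed point.
Sat(AF E[(ack ∧ alarm) U alarm]) = {0, 1, 3}
2 ∉ Sat(AF E[(ack ∧ alarm) U alarm]) = {0, 1, 3}, so the formula does not hold at 2.

No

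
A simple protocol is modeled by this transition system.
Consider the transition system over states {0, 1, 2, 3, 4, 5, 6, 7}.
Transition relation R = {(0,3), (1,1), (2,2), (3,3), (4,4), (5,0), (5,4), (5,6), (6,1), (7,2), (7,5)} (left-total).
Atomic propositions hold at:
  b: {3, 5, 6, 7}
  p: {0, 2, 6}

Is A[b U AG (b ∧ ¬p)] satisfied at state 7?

Sat(¬p) = {1, 3, 4, 5, 7}
Sat(b ∧ ¬p) = {3, 5, 7}
AG (b ∧ ¬p): greatest fixpoint, start Z0 = {3, 5, 7}, keep only states in Sat with every successor in Z. Z1 = {3}; fixed.
Sat(AG (b ∧ ¬p)) = {3}
A[b U AG (b ∧ ¬p)]: least fixpoint, start Z0 = Sat(AG (b ∧ ¬p)) = {3}, add states in Sat(b) with every successor in Z. Already a fixed point.
Sat(A[b U AG (b ∧ ¬p)]) = {3}
7 ∉ Sat(A[b U AG (b ∧ ¬p)]) = {3}, so the formula does not hold at 7.

No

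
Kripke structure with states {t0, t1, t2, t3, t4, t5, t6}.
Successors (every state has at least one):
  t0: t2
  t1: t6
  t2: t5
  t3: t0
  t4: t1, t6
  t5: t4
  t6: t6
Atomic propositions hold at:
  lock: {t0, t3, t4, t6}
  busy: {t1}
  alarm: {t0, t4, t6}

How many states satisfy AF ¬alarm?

5

Sat(¬alarm) = {t1, t2, t3, t5}
AF ¬alarm: least fixpoint, start Z0 = {t1, t2, t3, t5}, add states with every successor in Z. Z1 = {t0, t1, t2, t3, t5}; fixed.
Sat(AF ¬alarm) = {t0, t1, t2, t3, t5}
|Sat(AF ¬alarm)| = |{t0, t1, t2, t3, t5}| = 5.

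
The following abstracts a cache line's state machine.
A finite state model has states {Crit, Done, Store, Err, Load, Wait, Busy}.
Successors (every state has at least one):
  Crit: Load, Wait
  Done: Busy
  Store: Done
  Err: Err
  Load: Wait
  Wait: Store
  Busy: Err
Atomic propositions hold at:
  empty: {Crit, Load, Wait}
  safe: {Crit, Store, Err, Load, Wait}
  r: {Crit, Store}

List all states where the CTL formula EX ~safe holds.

{Done, Store}

Sat(~safe) = {Done, Busy}
Sat(EX ~safe) = {s : some successor in {Done, Busy}} = {Done, Store}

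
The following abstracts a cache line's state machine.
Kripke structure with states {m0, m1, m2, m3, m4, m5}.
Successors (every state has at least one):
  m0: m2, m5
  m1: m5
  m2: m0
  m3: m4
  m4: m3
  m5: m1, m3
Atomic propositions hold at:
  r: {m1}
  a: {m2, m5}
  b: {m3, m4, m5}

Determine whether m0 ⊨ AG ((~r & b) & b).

No

Sat(~r) = {m0, m2, m3, m4, m5}
Sat(~r & b) = {m3, m4, m5}
Sat((~r & b) & b) = {m3, m4, m5}
AG ((~r & b) & b): greatest fixpoint, start Z0 = {m3, m4, m5}, keep only states in Sat with every successor in Z. Z1 = {m3, m4}; fixed.
Sat(AG ((~r & b) & b)) = {m3, m4}
m0 ∉ Sat(AG ((~r & b) & b)) = {m3, m4}, so the formula does not hold at m0.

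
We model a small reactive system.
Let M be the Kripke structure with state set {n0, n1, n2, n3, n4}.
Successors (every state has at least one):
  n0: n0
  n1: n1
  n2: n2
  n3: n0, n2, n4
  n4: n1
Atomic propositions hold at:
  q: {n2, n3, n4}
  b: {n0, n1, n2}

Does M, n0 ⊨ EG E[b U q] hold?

No

E[b U q]: least fixpoint, start Z0 = Sat(q) = {n2, n3, n4}, add states in Sat(b) with some successor in Z. Already a fixed point.
Sat(E[b U q]) = {n2, n3, n4}
EG E[b U q]: greatest fixpoint, start Z0 = {n2, n3, n4}, keep only states in Sat with some successor in Z. Z1 = {n2, n3}; fixed.
Sat(EG E[b U q]) = {n2, n3}
n0 ∉ Sat(EG E[b U q]) = {n2, n3}, so the formula does not hold at n0.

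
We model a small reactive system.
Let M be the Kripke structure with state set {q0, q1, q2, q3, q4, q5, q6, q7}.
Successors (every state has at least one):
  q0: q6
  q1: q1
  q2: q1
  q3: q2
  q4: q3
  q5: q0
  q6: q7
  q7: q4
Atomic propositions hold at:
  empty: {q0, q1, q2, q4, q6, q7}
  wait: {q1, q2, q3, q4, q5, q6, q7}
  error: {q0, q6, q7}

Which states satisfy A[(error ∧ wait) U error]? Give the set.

Sat(error ∧ wait) = {q6, q7}
A[(error ∧ wait) U error]: least fixpoint, start Z0 = Sat(error) = {q0, q6, q7}, add states in Sat(error ∧ wait) with every successor in Z. Already a fixed point.
Sat(A[(error ∧ wait) U error]) = {q0, q6, q7}

{q0, q6, q7}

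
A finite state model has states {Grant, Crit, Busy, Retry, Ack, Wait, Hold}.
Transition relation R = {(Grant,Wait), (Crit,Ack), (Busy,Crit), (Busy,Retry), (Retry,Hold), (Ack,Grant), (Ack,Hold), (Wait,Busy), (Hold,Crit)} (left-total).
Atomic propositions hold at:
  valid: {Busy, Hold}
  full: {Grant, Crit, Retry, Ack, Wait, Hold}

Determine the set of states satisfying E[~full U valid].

Sat(~full) = {Busy}
E[~full U valid]: least fixpoint, start Z0 = Sat(valid) = {Busy, Hold}, add states in Sat(~full) with some successor in Z. Already a fixed point.
Sat(E[~full U valid]) = {Busy, Hold}

{Busy, Hold}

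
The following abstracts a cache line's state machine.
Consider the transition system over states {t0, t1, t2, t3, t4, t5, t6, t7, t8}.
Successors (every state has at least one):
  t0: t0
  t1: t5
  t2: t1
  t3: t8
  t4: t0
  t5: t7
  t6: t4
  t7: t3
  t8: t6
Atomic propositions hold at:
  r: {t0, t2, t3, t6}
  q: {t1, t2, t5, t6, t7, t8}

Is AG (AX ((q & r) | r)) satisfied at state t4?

Yes

Sat(q & r) = {t2, t6}
Sat((q & r) | r) = {t0, t2, t3, t6}
Sat(AX ((q & r) | r)) = {s : every successor in {t0, t2, t3, t6}} = {t0, t4, t7, t8}
AG (AX ((q & r) | r)): greatest fixpoint, start Z0 = {t0, t4, t7, t8}, keep only states in Sat with every successor in Z. Z1 = {t0, t4}; fixed.
Sat(AG (AX ((q & r) | r))) = {t0, t4}
t4 ∈ Sat(AG (AX ((q & r) | r))) = {t0, t4}, so the formula holds at t4.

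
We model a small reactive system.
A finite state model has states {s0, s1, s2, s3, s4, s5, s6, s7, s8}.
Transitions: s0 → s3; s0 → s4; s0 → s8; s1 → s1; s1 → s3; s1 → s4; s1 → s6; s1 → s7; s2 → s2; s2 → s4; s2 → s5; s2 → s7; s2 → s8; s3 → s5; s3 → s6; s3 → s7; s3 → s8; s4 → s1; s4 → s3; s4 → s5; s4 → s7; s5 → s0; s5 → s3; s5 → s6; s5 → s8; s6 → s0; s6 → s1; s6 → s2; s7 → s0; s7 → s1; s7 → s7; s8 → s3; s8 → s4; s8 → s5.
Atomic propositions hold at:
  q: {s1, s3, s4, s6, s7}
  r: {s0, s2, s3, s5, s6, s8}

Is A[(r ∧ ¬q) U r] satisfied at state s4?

No

Sat(¬q) = {s0, s2, s5, s8}
Sat(r ∧ ¬q) = {s0, s2, s5, s8}
A[(r ∧ ¬q) U r]: least fixpoint, start Z0 = Sat(r) = {s0, s2, s3, s5, s6, s8}, add states in Sat(r ∧ ¬q) with every successor in Z. Already a fixed point.
Sat(A[(r ∧ ¬q) U r]) = {s0, s2, s3, s5, s6, s8}
s4 ∉ Sat(A[(r ∧ ¬q) U r]) = {s0, s2, s3, s5, s6, s8}, so the formula does not hold at s4.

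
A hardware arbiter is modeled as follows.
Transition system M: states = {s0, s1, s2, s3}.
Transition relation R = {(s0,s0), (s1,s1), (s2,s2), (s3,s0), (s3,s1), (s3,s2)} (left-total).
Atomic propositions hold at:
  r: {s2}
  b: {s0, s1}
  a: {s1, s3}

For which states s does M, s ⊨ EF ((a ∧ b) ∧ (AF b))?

{s1, s3}

Sat(a ∧ b) = {s1}
AF b: least fixpoint, start Z0 = {s0, s1}, add states with every successor in Z. Already a fixed point.
Sat(AF b) = {s0, s1}
Sat((a ∧ b) ∧ (AF b)) = {s1}
EF ((a ∧ b) ∧ (AF b)): least fixpoint, start Z0 = {s1}, add states with some successor in Z. Z1 = {s1, s3}; fixed.
Sat(EF ((a ∧ b) ∧ (AF b))) = {s1, s3}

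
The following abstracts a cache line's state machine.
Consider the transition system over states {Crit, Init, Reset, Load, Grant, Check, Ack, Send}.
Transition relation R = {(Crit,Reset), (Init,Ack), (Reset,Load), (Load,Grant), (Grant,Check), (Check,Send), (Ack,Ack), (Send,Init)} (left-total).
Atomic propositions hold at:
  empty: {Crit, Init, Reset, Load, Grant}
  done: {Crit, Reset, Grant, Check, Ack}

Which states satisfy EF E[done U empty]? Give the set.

E[done U empty]: least fixpoint, start Z0 = Sat(empty) = {Crit, Init, Reset, Load, Grant}, add states in Sat(done) with some successor in Z. Already a fixed point.
Sat(E[done U empty]) = {Crit, Init, Reset, Load, Grant}
EF E[done U empty]: least fixpoint, start Z0 = {Crit, Init, Reset, Load, Grant}, add states with some successor in Z. Z1 = {Crit, Init, Reset, Load, Grant, Send}; Z2 = {Crit, Init, Reset, Load, Grant, Check, Send}; fixed.
Sat(EF E[done U empty]) = {Crit, Init, Reset, Load, Grant, Check, Send}

{Crit, Init, Reset, Load, Grant, Check, Send}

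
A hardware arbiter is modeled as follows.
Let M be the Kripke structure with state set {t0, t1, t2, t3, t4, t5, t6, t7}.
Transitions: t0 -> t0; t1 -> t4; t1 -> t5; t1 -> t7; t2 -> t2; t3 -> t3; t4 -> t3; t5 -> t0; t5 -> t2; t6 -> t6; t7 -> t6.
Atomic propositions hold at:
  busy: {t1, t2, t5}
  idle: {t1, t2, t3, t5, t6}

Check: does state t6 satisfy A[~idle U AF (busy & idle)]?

Sat(~idle) = {t0, t4, t7}
Sat(busy & idle) = {t1, t2, t5}
AF (busy & idle): least fixpoint, start Z0 = {t1, t2, t5}, add states with every successor in Z. Already a fixed point.
Sat(AF (busy & idle)) = {t1, t2, t5}
A[~idle U AF (busy & idle)]: least fixpoint, start Z0 = Sat(AF (busy & idle)) = {t1, t2, t5}, add states in Sat(~idle) with every successor in Z. Already a fixed point.
Sat(A[~idle U AF (busy & idle)]) = {t1, t2, t5}
t6 ∉ Sat(A[~idle U AF (busy & idle)]) = {t1, t2, t5}, so the formula does not hold at t6.

No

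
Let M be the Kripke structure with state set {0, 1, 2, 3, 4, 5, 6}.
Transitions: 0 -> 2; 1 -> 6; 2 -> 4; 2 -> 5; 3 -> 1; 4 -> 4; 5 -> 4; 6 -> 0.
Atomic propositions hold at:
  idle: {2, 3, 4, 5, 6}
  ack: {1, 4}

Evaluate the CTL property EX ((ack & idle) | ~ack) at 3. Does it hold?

No

Sat(ack & idle) = {4}
Sat(~ack) = {0, 2, 3, 5, 6}
Sat((ack & idle) | ~ack) = {0, 2, 3, 4, 5, 6}
Sat(EX ((ack & idle) | ~ack)) = {s : some successor in {0, 2, 3, 4, 5, 6}} = {0, 1, 2, 4, 5, 6}
3 ∉ Sat(EX ((ack & idle) | ~ack)) = {0, 1, 2, 4, 5, 6}, so the formula does not hold at 3.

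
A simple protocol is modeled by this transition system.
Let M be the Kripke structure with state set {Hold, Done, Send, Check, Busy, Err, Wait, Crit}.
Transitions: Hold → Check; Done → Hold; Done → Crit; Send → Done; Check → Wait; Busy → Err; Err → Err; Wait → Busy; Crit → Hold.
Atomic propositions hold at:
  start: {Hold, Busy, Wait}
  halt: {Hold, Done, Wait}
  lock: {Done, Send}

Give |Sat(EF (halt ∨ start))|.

7

Sat(halt ∨ start) = {Hold, Done, Busy, Wait}
EF (halt ∨ start): least fixpoint, start Z0 = {Hold, Done, Busy, Wait}, add states with some successor in Z. Z1 = {Hold, Done, Send, Check, Busy, Wait, Crit}; fixed.
Sat(EF (halt ∨ start)) = {Hold, Done, Send, Check, Busy, Wait, Crit}
|Sat(EF (halt ∨ start))| = |{Hold, Done, Send, Check, Busy, Wait, Crit}| = 7.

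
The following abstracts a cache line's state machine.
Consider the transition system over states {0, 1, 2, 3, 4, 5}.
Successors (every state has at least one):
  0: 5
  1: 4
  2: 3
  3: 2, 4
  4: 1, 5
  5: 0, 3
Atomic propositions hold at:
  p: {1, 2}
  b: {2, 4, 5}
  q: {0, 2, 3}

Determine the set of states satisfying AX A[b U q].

A[b U q]: least fixpoint, start Z0 = Sat(q) = {0, 2, 3}, add states in Sat(b) with every successor in Z. Z1 = {0, 2, 3, 5}; fixed.
Sat(A[b U q]) = {0, 2, 3, 5}
Sat(AX A[b U q]) = {s : every successor in {0, 2, 3, 5}} = {0, 2, 5}

{0, 2, 5}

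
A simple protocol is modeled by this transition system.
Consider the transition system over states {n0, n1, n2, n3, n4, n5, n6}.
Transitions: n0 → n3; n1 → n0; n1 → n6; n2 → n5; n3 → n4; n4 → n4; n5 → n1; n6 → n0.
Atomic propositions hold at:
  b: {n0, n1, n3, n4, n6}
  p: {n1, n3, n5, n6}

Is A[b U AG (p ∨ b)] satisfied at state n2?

No

Sat(p ∨ b) = {n0, n1, n3, n4, n5, n6}
AG (p ∨ b): greatest fixpoint, start Z0 = {n0, n1, n3, n4, n5, n6}, keep only states in Sat with every successor in Z. Already a fixed point.
Sat(AG (p ∨ b)) = {n0, n1, n3, n4, n5, n6}
A[b U AG (p ∨ b)]: least fixpoint, start Z0 = Sat(AG (p ∨ b)) = {n0, n1, n3, n4, n5, n6}, add states in Sat(b) with every successor in Z. Already a fixed point.
Sat(A[b U AG (p ∨ b)]) = {n0, n1, n3, n4, n5, n6}
n2 ∉ Sat(A[b U AG (p ∨ b)]) = {n0, n1, n3, n4, n5, n6}, so the formula does not hold at n2.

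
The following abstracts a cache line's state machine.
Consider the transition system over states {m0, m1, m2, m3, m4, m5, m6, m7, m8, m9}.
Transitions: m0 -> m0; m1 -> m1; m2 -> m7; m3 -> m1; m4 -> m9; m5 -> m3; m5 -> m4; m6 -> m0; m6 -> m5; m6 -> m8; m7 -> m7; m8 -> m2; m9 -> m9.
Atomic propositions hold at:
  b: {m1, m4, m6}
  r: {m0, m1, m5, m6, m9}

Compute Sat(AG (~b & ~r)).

{m2, m7, m8}

Sat(~b) = {m0, m2, m3, m5, m7, m8, m9}
Sat(~r) = {m2, m3, m4, m7, m8}
Sat(~b & ~r) = {m2, m3, m7, m8}
AG (~b & ~r): greatest fixpoint, start Z0 = {m2, m3, m7, m8}, keep only states in Sat with every successor in Z. Z1 = {m2, m7, m8}; fixed.
Sat(AG (~b & ~r)) = {m2, m7, m8}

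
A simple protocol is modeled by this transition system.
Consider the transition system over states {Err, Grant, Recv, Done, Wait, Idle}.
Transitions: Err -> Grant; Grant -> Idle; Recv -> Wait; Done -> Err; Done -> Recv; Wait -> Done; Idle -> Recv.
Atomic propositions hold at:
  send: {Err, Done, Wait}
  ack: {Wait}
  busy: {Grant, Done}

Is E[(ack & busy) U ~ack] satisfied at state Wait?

Sat(ack & busy) = ∅
Sat(~ack) = {Err, Grant, Recv, Done, Idle}
E[(ack & busy) U ~ack]: least fixpoint, start Z0 = Sat(~ack) = {Err, Grant, Recv, Done, Idle}, add states in Sat(ack & busy) with some successor in Z. Already a fixed point.
Sat(E[(ack & busy) U ~ack]) = {Err, Grant, Recv, Done, Idle}
Wait ∉ Sat(E[(ack & busy) U ~ack]) = {Err, Grant, Recv, Done, Idle}, so the formula does not hold at Wait.

No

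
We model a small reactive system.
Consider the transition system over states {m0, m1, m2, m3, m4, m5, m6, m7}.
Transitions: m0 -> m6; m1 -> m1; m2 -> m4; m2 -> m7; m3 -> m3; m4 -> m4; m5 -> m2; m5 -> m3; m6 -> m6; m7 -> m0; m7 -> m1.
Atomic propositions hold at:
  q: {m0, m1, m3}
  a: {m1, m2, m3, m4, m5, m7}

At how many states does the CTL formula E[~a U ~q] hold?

6

Sat(~a) = {m0, m6}
Sat(~q) = {m2, m4, m5, m6, m7}
E[~a U ~q]: least fixpoint, start Z0 = Sat(~q) = {m2, m4, m5, m6, m7}, add states in Sat(~a) with some successor in Z. Z1 = {m0, m2, m4, m5, m6, m7}; fixed.
Sat(E[~a U ~q]) = {m0, m2, m4, m5, m6, m7}
|Sat(E[~a U ~q])| = |{m0, m2, m4, m5, m6, m7}| = 6.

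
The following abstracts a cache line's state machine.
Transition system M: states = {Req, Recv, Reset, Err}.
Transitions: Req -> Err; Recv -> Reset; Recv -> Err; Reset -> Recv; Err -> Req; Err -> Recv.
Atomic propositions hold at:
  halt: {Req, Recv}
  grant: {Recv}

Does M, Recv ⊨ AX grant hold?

Sat(AX grant) = {s : every successor in {Recv}} = {Reset}
Recv ∉ Sat(AX grant) = {Reset}, so the formula does not hold at Recv.

No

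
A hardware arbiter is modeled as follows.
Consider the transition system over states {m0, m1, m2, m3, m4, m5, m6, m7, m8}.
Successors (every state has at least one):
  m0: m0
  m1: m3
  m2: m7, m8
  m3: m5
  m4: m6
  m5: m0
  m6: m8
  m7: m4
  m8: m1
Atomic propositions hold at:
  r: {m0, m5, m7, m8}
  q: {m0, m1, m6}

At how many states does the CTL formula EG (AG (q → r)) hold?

3

Sat(q → r) = {m0, m2, m3, m4, m5, m7, m8}
AG (q → r): greatest fixpoint, start Z0 = {m0, m2, m3, m4, m5, m7, m8}, keep only states in Sat with every successor in Z. Z1 = {m0, m2, m3, m5, m7}; Z2 = {m0, m3, m5}; fixed.
Sat(AG (q → r)) = {m0, m3, m5}
EG (AG (q → r)): greatest fixpoint, start Z0 = {m0, m3, m5}, keep only states in Sat with some successor in Z. Already a fixed point.
Sat(EG (AG (q → r))) = {m0, m3, m5}
|Sat(EG (AG (q → r)))| = |{m0, m3, m5}| = 3.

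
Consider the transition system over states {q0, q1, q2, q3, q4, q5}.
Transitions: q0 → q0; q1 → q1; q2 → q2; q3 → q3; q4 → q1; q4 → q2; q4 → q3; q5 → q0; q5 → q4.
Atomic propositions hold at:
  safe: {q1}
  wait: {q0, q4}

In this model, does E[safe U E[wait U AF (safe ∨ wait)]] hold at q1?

Sat(safe ∨ wait) = {q0, q1, q4}
AF (safe ∨ wait): least fixpoint, start Z0 = {q0, q1, q4}, add states with every successor in Z. Z1 = {q0, q1, q4, q5}; fixed.
Sat(AF (safe ∨ wait)) = {q0, q1, q4, q5}
E[wait U AF (safe ∨ wait)]: least fixpoint, start Z0 = Sat(AF (safe ∨ wait)) = {q0, q1, q4, q5}, add states in Sat(wait) with some successor in Z. Already a fixed point.
Sat(E[wait U AF (safe ∨ wait)]) = {q0, q1, q4, q5}
E[safe U E[wait U AF (safe ∨ wait)]]: least fixpoint, start Z0 = Sat(E[wait U AF (safe ∨ wait)]) = {q0, q1, q4, q5}, add states in Sat(safe) with some successor in Z. Already a fixed point.
Sat(E[safe U E[wait U AF (safe ∨ wait)]]) = {q0, q1, q4, q5}
q1 ∈ Sat(E[safe U E[wait U AF (safe ∨ wait)]]) = {q0, q1, q4, q5}, so the formula holds at q1.

Yes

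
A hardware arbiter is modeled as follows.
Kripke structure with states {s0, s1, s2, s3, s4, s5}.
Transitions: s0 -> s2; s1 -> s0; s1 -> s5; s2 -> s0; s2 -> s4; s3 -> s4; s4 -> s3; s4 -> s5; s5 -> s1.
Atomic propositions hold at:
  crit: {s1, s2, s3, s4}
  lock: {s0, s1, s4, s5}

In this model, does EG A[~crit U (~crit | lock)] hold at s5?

Sat(~crit) = {s0, s5}
Sat(~crit | lock) = {s0, s1, s4, s5}
A[~crit U (~crit | lock)]: least fixpoint, start Z0 = Sat((~crit | lock)) = {s0, s1, s4, s5}, add states in Sat(~crit) with every successor in Z. Already a fixed point.
Sat(A[~crit U (~crit | lock)]) = {s0, s1, s4, s5}
EG A[~crit U (~crit | lock)]: greatest fixpoint, start Z0 = {s0, s1, s4, s5}, keep only states in Sat with some successor in Z. Z1 = {s1, s4, s5}; fixed.
Sat(EG A[~crit U (~crit | lock)]) = {s1, s4, s5}
s5 ∈ Sat(EG A[~crit U (~crit | lock)]) = {s1, s4, s5}, so the formula holds at s5.

Yes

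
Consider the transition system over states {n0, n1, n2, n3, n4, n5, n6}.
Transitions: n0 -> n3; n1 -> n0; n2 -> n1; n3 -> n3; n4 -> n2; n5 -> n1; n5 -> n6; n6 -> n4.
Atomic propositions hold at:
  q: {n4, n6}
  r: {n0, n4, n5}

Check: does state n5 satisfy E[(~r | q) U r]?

Sat(~r) = {n1, n2, n3, n6}
Sat(~r | q) = {n1, n2, n3, n4, n6}
E[(~r | q) U r]: least fixpoint, start Z0 = Sat(r) = {n0, n4, n5}, add states in Sat(~r | q) with some successor in Z. Z1 = {n0, n1, n4, n5, n6}; Z2 = {n0, n1, n2, n4, n5, n6}; fixed.
Sat(E[(~r | q) U r]) = {n0, n1, n2, n4, n5, n6}
n5 ∈ Sat(E[(~r | q) U r]) = {n0, n1, n2, n4, n5, n6}, so the formula holds at n5.

Yes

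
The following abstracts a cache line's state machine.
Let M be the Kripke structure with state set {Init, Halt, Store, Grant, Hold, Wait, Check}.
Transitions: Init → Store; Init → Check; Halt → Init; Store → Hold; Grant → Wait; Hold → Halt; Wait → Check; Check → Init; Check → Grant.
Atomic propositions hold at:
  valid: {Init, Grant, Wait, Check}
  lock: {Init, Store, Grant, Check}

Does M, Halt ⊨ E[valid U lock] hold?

E[valid U lock]: least fixpoint, start Z0 = Sat(lock) = {Init, Store, Grant, Check}, add states in Sat(valid) with some successor in Z. Z1 = {Init, Store, Grant, Wait, Check}; fixed.
Sat(E[valid U lock]) = {Init, Store, Grant, Wait, Check}
Halt ∉ Sat(E[valid U lock]) = {Init, Store, Grant, Wait, Check}, so the formula does not hold at Halt.

No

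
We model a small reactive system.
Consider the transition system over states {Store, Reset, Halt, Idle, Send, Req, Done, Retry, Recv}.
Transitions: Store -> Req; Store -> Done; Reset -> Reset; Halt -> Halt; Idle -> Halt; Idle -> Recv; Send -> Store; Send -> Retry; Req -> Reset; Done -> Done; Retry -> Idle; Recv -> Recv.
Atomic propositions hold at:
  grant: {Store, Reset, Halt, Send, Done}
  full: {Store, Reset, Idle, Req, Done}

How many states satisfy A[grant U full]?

A[grant U full]: least fixpoint, start Z0 = Sat(full) = {Store, Reset, Idle, Req, Done}, add states in Sat(grant) with every successor in Z. Already a fixed point.
Sat(A[grant U full]) = {Store, Reset, Idle, Req, Done}
|Sat(A[grant U full])| = |{Store, Reset, Idle, Req, Done}| = 5.

5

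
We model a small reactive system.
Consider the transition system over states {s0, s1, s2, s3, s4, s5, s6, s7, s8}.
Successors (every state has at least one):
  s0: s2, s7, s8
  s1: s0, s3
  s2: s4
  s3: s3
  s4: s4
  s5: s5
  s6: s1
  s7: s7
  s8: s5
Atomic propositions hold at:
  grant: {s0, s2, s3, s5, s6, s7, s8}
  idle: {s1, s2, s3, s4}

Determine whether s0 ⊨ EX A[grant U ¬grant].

Yes

Sat(¬grant) = {s1, s4}
A[grant U ¬grant]: least fixpoint, start Z0 = Sat(¬grant) = {s1, s4}, add states in Sat(grant) with every successor in Z. Z1 = {s1, s2, s4, s6}; fixed.
Sat(A[grant U ¬grant]) = {s1, s2, s4, s6}
Sat(EX A[grant U ¬grant]) = {s : some successor in {s1, s2, s4, s6}} = {s0, s2, s4, s6}
s0 ∈ Sat(EX A[grant U ¬grant]) = {s0, s2, s4, s6}, so the formula holds at s0.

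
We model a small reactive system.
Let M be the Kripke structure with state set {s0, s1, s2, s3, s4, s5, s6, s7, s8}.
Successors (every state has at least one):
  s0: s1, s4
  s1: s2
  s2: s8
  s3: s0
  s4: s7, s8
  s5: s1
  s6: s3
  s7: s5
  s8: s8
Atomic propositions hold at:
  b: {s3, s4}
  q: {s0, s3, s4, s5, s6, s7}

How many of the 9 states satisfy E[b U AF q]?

AF q: least fixpoint, start Z0 = {s0, s3, s4, s5, s6, s7}, add states with every successor in Z. Already a fixed point.
Sat(AF q) = {s0, s3, s4, s5, s6, s7}
E[b U AF q]: least fixpoint, start Z0 = Sat(AF q) = {s0, s3, s4, s5, s6, s7}, add states in Sat(b) with some successor in Z. Already a fixed point.
Sat(E[b U AF q]) = {s0, s3, s4, s5, s6, s7}
|Sat(E[b U AF q])| = |{s0, s3, s4, s5, s6, s7}| = 6.

6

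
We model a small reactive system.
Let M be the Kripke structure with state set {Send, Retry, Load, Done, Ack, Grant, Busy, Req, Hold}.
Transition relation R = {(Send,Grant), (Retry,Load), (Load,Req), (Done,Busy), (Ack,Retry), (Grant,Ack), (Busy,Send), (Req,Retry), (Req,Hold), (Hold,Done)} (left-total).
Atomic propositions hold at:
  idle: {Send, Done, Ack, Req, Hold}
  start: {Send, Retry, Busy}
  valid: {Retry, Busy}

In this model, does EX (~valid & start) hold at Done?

Sat(~valid) = {Send, Load, Done, Ack, Grant, Req, Hold}
Sat(~valid & start) = {Send}
Sat(EX (~valid & start)) = {s : some successor in {Send}} = {Busy}
Done ∉ Sat(EX (~valid & start)) = {Busy}, so the formula does not hold at Done.

No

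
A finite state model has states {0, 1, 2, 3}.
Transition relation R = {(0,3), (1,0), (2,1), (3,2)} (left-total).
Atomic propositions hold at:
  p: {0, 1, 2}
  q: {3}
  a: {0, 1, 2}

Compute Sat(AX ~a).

{0}

Sat(~a) = {3}
Sat(AX ~a) = {s : every successor in {3}} = {0}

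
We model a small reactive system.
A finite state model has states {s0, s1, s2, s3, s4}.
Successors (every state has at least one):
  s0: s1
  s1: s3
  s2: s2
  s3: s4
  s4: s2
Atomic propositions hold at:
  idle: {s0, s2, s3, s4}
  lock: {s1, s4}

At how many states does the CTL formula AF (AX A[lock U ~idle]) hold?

Sat(~idle) = {s1}
A[lock U ~idle]: least fixpoint, start Z0 = Sat(~idle) = {s1}, add states in Sat(lock) with every successor in Z. Already a fixed point.
Sat(A[lock U ~idle]) = {s1}
Sat(AX A[lock U ~idle]) = {s : every successor in {s1}} = {s0}
AF (AX A[lock U ~idle]): least fixpoint, start Z0 = {s0}, add states with every successor in Z. Already a fixed point.
Sat(AF (AX A[lock U ~idle])) = {s0}
|Sat(AF (AX A[lock U ~idle]))| = |{s0}| = 1.

1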